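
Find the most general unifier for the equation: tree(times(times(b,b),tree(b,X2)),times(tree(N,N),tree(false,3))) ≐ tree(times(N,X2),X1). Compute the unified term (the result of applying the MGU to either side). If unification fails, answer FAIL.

FAIL

Decompose tree/2: times(times(b,b),tree(b,X2)) ≐ times(N,X2),  times(tree(N,N),tree(false,3)) ≐ X1.
Decompose times/2: times(b,b) ≐ N,  tree(b,X2) ≐ X2.
Bind N := times(b,b); substituting into the one remaining equation that mentions N gives: times(tree(times(b,b),times(b,b)),tree(false,3)) ≐ X1.
Occurs check fails: X2 occurs in tree(b,X2); the equation X2 ≐ tree(b,X2) has no finite solution.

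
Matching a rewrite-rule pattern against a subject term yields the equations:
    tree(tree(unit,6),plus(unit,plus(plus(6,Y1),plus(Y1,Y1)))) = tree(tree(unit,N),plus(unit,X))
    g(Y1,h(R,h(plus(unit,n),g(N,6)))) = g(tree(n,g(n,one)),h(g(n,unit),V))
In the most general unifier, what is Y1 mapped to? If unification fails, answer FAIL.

tree(n,g(n,one))

Decompose tree/2: tree(unit,6) = tree(unit,N),  plus(unit,plus(plus(6,Y1),plus(Y1,Y1))) = plus(unit,X).
Decompose tree/2: unit = unit,  6 = N.
Delete trivial equation unit = unit.
Bind N := 6; substituting into the one remaining equation that mentions N gives: g(Y1,h(R,h(plus(unit,n),g(6,6)))) = g(tree(n,g(n,one)),h(g(n,unit),V)).
Decompose plus/2: unit = unit,  plus(plus(6,Y1),plus(Y1,Y1)) = X.
Delete trivial equation unit = unit.
Bind X := plus(plus(6,Y1),plus(Y1,Y1)); no other remaining equation mentions X.
Decompose g/2: Y1 = tree(n,g(n,one)),  h(R,h(plus(unit,n),g(6,6))) = h(g(n,unit),V).
Bind Y1 := tree(n,g(n,one)); no other remaining equation mentions Y1. Substituting into the earlier binding gives X := plus(plus(6,tree(n,g(n,one))),plus(tree(n,g(n,one)),tree(n,g(n,one)))).
Decompose h/2: R = g(n,unit),  h(plus(unit,n),g(6,6)) = V.
Bind R := g(n,unit); no other remaining equation mentions R.
Bind V := h(plus(unit,n),g(6,6)).
MGU = { N -> 6, X -> plus(plus(6,tree(n,g(n,one))),plus(tree(n,g(n,one)),tree(n,g(n,one)))), Y1 -> tree(n,g(n,one)), R -> g(n,unit), V -> h(plus(unit,n),g(6,6)) }, so Y1 -> tree(n,g(n,one)).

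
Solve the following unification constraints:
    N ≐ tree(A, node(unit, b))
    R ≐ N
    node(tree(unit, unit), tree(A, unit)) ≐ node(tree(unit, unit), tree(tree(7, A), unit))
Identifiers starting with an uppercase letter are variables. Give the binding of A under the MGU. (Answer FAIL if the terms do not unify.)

FAIL

Bind N := tree(A, node(unit, b)); substituting into the one remaining equation that mentions N gives: R ≐ tree(A, node(unit, b)).
Bind R := tree(A, node(unit, b)); no other remaining equation mentions R.
Decompose node/2: tree(unit, unit) ≐ tree(unit, unit),  tree(A, unit) ≐ tree(tree(7, A), unit).
Delete trivial equation tree(unit, unit) ≐ tree(unit, unit).
Decompose tree/2: A ≐ tree(7, A),  unit ≐ unit.
Occurs check fails: A occurs in tree(7, A); the equation A ≐ tree(7, A) has no finite solution.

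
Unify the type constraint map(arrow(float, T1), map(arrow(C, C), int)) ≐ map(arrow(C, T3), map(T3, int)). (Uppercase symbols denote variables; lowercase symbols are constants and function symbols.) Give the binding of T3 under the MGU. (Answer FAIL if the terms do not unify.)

arrow(float, float)

Decompose map/2: arrow(float, T1) ≐ arrow(C, T3),  map(arrow(C, C), int) ≐ map(T3, int).
Decompose arrow/2: float ≐ C,  T1 ≐ T3.
Bind C := float; substituting into the one remaining equation that mentions C gives: map(arrow(float, float), int) ≐ map(T3, int).
Bind T1 := T3; no other remaining equation mentions T1.
Decompose map/2: arrow(float, float) ≐ T3,  int ≐ int.
Bind T3 := arrow(float, float); no other remaining equation mentions T3. Substituting into the earlier binding gives T1 := arrow(float, float).
Delete trivial equation int ≐ int.
MGU = { C := float, T1 := arrow(float, float), T3 := arrow(float, float) }, so T3 := arrow(float, float).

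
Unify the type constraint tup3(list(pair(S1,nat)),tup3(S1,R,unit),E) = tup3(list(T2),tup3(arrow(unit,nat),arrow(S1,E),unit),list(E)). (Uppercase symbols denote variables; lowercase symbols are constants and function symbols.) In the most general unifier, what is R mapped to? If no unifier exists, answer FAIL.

Decompose tup3/3: list(pair(S1,nat)) = list(T2),  tup3(S1,R,unit) = tup3(arrow(unit,nat),arrow(S1,E),unit),  E = list(E).
Decompose list/1: pair(S1,nat) = T2.
Bind T2 := pair(S1,nat); no other remaining equation mentions T2.
Decompose tup3/3: S1 = arrow(unit,nat),  R = arrow(S1,E),  unit = unit.
Bind S1 := arrow(unit,nat); substituting into the one remaining equation that mentions S1 gives: R = arrow(arrow(unit,nat),E). Substituting into the earlier binding gives T2 := pair(arrow(unit,nat),nat).
Bind R := arrow(arrow(unit,nat),E); no other remaining equation mentions R.
Delete trivial equation unit = unit.
Occurs check fails: E occurs in list(E); the equation E = list(E) has no finite solution.

FAIL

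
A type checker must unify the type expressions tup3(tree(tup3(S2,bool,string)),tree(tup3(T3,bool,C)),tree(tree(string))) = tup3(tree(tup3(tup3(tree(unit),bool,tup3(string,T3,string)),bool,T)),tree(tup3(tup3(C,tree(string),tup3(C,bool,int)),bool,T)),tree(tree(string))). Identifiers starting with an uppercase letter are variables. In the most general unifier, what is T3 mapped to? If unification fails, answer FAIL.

tup3(string,tree(string),tup3(string,bool,int))

Decompose tup3/3: tree(tup3(S2,bool,string)) = tree(tup3(tup3(tree(unit),bool,tup3(string,T3,string)),bool,T)),  tree(tup3(T3,bool,C)) = tree(tup3(tup3(C,tree(string),tup3(C,bool,int)),bool,T)),  tree(tree(string)) = tree(tree(string)).
Decompose tree/1: tup3(S2,bool,string) = tup3(tup3(tree(unit),bool,tup3(string,T3,string)),bool,T).
Decompose tup3/3: S2 = tup3(tree(unit),bool,tup3(string,T3,string)),  bool = bool,  string = T.
Bind S2 := tup3(tree(unit),bool,tup3(string,T3,string)); no other remaining equation mentions S2.
Delete trivial equation bool = bool.
Bind T := string; substituting into the one remaining equation that mentions T gives: tree(tup3(T3,bool,C)) = tree(tup3(tup3(C,tree(string),tup3(C,bool,int)),bool,string)).
Decompose tree/1: tup3(T3,bool,C) = tup3(tup3(C,tree(string),tup3(C,bool,int)),bool,string).
Decompose tup3/3: T3 = tup3(C,tree(string),tup3(C,bool,int)),  bool = bool,  C = string.
Bind T3 := tup3(C,tree(string),tup3(C,bool,int)); no other remaining equation mentions T3. Substituting into the earlier binding gives S2 := tup3(tree(unit),bool,tup3(string,tup3(C,tree(string),tup3(C,bool,int)),string)).
Delete trivial equation bool = bool.
Bind C := string; no other remaining equation mentions C. Substituting into the earlier bindings gives S2 := tup3(tree(unit),bool,tup3(string,tup3(string,tree(string),tup3(string,bool,int)),string)), T3 := tup3(string,tree(string),tup3(string,bool,int)).
Delete trivial equation tree(tree(string)) = tree(tree(string)).
MGU = { S2 -> tup3(tree(unit),bool,tup3(string,tup3(string,tree(string),tup3(string,bool,int)),string)), T -> string, T3 -> tup3(string,tree(string),tup3(string,bool,int)), C -> string }, so T3 -> tup3(string,tree(string),tup3(string,bool,int)).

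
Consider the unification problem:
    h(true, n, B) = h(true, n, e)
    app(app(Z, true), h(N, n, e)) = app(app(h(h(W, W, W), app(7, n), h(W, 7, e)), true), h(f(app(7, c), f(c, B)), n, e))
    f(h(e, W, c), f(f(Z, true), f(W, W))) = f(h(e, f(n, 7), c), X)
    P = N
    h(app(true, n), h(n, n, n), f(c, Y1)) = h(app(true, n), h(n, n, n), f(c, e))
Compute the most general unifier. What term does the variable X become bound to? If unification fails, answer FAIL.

Decompose h/3: true = true,  n = n,  B = e.
Delete trivial equation true = true.
Delete trivial equation n = n.
Bind B := e; substituting into the one remaining equation that mentions B gives: app(app(Z, true), h(N, n, e)) = app(app(h(h(W, W, W), app(7, n), h(W, 7, e)), true), h(f(app(7, c), f(c, e)), n, e)).
Decompose app/2: app(Z, true) = app(h(h(W, W, W), app(7, n), h(W, 7, e)), true),  h(N, n, e) = h(f(app(7, c), f(c, e)), n, e).
Decompose app/2: Z = h(h(W, W, W), app(7, n), h(W, 7, e)),  true = true.
Bind Z := h(h(W, W, W), app(7, n), h(W, 7, e)); substituting into the one remaining equation that mentions Z gives: f(h(e, W, c), f(f(h(h(W, W, W), app(7, n), h(W, 7, e)), true), f(W, W))) = f(h(e, f(n, 7), c), X).
Delete trivial equation true = true.
Decompose h/3: N = f(app(7, c), f(c, e)),  n = n,  e = e.
Bind N := f(app(7, c), f(c, e)); substituting into the one remaining equation that mentions N gives: P = f(app(7, c), f(c, e)).
Delete trivial equation n = n.
Delete trivial equation e = e.
Decompose f/2: h(e, W, c) = h(e, f(n, 7), c),  f(f(h(h(W, W, W), app(7, n), h(W, 7, e)), true), f(W, W)) = X.
Decompose h/3: e = e,  W = f(n, 7),  c = c.
Delete trivial equation e = e.
Bind W := f(n, 7); substituting into the one remaining equation that mentions W gives: f(f(h(h(f(n, 7), f(n, 7), f(n, 7)), app(7, n), h(f(n, 7), 7, e)), true), f(f(n, 7), f(n, 7))) = X. Substituting into the earlier binding gives Z := h(h(f(n, 7), f(n, 7), f(n, 7)), app(7, n), h(f(n, 7), 7, e)).
Delete trivial equation c = c.
Bind X := f(f(h(h(f(n, 7), f(n, 7), f(n, 7)), app(7, n), h(f(n, 7), 7, e)), true), f(f(n, 7), f(n, 7))); no other remaining equation mentions X.
Bind P := f(app(7, c), f(c, e)); no other remaining equation mentions P.
Decompose h/3: app(true, n) = app(true, n),  h(n, n, n) = h(n, n, n),  f(c, Y1) = f(c, e).
Delete trivial equation app(true, n) = app(true, n).
Delete trivial equation h(n, n, n) = h(n, n, n).
Decompose f/2: c = c,  Y1 = e.
Delete trivial equation c = c.
Bind Y1 := e.
MGU = { B := e, Z := h(h(f(n, 7), f(n, 7), f(n, 7)), app(7, n), h(f(n, 7), 7, e)), N := f(app(7, c), f(c, e)), W := f(n, 7), X := f(f(h(h(f(n, 7), f(n, 7), f(n, 7)), app(7, n), h(f(n, 7), 7, e)), true), f(f(n, 7), f(n, 7))), P := f(app(7, c), f(c, e)), Y1 := e }, so X := f(f(h(h(f(n, 7), f(n, 7), f(n, 7)), app(7, n), h(f(n, 7), 7, e)), true), f(f(n, 7), f(n, 7))).

f(f(h(h(f(n, 7), f(n, 7), f(n, 7)), app(7, n), h(f(n, 7), 7, e)), true), f(f(n, 7), f(n, 7)))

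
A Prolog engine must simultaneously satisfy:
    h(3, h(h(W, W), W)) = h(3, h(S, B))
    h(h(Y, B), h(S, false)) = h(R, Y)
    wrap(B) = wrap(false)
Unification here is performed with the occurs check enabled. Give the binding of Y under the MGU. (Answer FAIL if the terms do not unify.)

h(h(false, false), false)

Decompose h/2: 3 = 3,  h(h(W, W), W) = h(S, B).
Delete trivial equation 3 = 3.
Decompose h/2: h(W, W) = S,  W = B.
Bind S := h(W, W); substituting into the one remaining equation that mentions S gives: h(h(Y, B), h(h(W, W), false)) = h(R, Y).
Bind W := B; substituting into the one remaining equation that mentions W gives: h(h(Y, B), h(h(B, B), false)) = h(R, Y). Substituting into the earlier binding gives S := h(B, B).
Decompose h/2: h(Y, B) = R,  h(h(B, B), false) = Y.
Bind R := h(Y, B); no other remaining equation mentions R.
Bind Y := h(h(B, B), false); no other remaining equation mentions Y. Substituting into the earlier binding gives R := h(h(h(B, B), false), B).
Decompose wrap/1: B = false.
Bind B := false. Substituting into the earlier bindings gives S := h(false, false), W := false, R := h(h(h(false, false), false), false), Y := h(h(false, false), false).
MGU = { S ↦ h(false, false), W ↦ false, R ↦ h(h(h(false, false), false), false), Y ↦ h(h(false, false), false), B ↦ false }, so Y ↦ h(h(false, false), false).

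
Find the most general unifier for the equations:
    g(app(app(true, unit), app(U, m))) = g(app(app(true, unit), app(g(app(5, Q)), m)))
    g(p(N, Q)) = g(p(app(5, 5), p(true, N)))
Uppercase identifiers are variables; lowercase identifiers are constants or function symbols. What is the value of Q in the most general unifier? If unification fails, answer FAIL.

p(true, app(5, 5))

Decompose g/1: app(app(true, unit), app(U, m)) = app(app(true, unit), app(g(app(5, Q)), m)).
Decompose app/2: app(true, unit) = app(true, unit),  app(U, m) = app(g(app(5, Q)), m).
Delete trivial equation app(true, unit) = app(true, unit).
Decompose app/2: U = g(app(5, Q)),  m = m.
Bind U := g(app(5, Q)); no other remaining equation mentions U.
Delete trivial equation m = m.
Decompose g/1: p(N, Q) = p(app(5, 5), p(true, N)).
Decompose p/2: N = app(5, 5),  Q = p(true, N).
Bind N := app(5, 5); substituting into the remaining equation gives: Q = p(true, app(5, 5)).
Bind Q := p(true, app(5, 5)). Substituting into the earlier binding gives U := g(app(5, p(true, app(5, 5)))).
MGU = { U := g(app(5, p(true, app(5, 5)))), N := app(5, 5), Q := p(true, app(5, 5)) }, so Q := p(true, app(5, 5)).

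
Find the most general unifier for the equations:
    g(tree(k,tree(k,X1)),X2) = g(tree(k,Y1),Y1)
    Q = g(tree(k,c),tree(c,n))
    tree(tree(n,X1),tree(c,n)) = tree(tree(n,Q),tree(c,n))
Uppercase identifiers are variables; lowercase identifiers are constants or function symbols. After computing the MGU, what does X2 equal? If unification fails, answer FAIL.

Decompose g/2: tree(k,tree(k,X1)) = tree(k,Y1),  X2 = Y1.
Decompose tree/2: k = k,  tree(k,X1) = Y1.
Delete trivial equation k = k.
Bind Y1 := tree(k,X1); substituting into the one remaining equation that mentions Y1 gives: X2 = tree(k,X1).
Bind X2 := tree(k,X1); no other remaining equation mentions X2.
Bind Q := g(tree(k,c),tree(c,n)); substituting into the remaining equation gives: tree(tree(n,X1),tree(c,n)) = tree(tree(n,g(tree(k,c),tree(c,n))),tree(c,n)).
Decompose tree/2: tree(n,X1) = tree(n,g(tree(k,c),tree(c,n))),  tree(c,n) = tree(c,n).
Decompose tree/2: n = n,  X1 = g(tree(k,c),tree(c,n)).
Delete trivial equation n = n.
Bind X1 := g(tree(k,c),tree(c,n)); no other remaining equation mentions X1. Substituting into the earlier bindings gives Y1 := tree(k,g(tree(k,c),tree(c,n))), X2 := tree(k,g(tree(k,c),tree(c,n))).
Delete trivial equation tree(c,n) = tree(c,n).
MGU = { Y1 ↦ tree(k,g(tree(k,c),tree(c,n))), X2 ↦ tree(k,g(tree(k,c),tree(c,n))), Q ↦ g(tree(k,c),tree(c,n)), X1 ↦ g(tree(k,c),tree(c,n)) }, so X2 ↦ tree(k,g(tree(k,c),tree(c,n))).

tree(k,g(tree(k,c),tree(c,n)))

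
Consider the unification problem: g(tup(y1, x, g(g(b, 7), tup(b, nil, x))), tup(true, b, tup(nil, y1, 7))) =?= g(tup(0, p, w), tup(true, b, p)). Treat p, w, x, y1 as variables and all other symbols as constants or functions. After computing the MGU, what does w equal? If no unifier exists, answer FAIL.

Decompose g/2: tup(y1, x, g(g(b, 7), tup(b, nil, x))) =?= tup(0, p, w),  tup(true, b, tup(nil, y1, 7)) =?= tup(true, b, p).
Decompose tup/3: y1 =?= 0,  x =?= p,  g(g(b, 7), tup(b, nil, x)) =?= w.
Bind y1 := 0; substituting into the one remaining equation that mentions y1 gives: tup(true, b, tup(nil, 0, 7)) =?= tup(true, b, p).
Bind x := p; substituting into the one remaining equation that mentions x gives: g(g(b, 7), tup(b, nil, p)) =?= w.
Bind w := g(g(b, 7), tup(b, nil, p)); no other remaining equation mentions w.
Decompose tup/3: true =?= true,  b =?= b,  tup(nil, 0, 7) =?= p.
Delete trivial equation true =?= true.
Delete trivial equation b =?= b.
Bind p := tup(nil, 0, 7). Substituting into the earlier bindings gives x := tup(nil, 0, 7), w := g(g(b, 7), tup(b, nil, tup(nil, 0, 7))).
MGU = { y1 ↦ 0, x ↦ tup(nil, 0, 7), w ↦ g(g(b, 7), tup(b, nil, tup(nil, 0, 7))), p ↦ tup(nil, 0, 7) }, so w ↦ g(g(b, 7), tup(b, nil, tup(nil, 0, 7))).

g(g(b, 7), tup(b, nil, tup(nil, 0, 7)))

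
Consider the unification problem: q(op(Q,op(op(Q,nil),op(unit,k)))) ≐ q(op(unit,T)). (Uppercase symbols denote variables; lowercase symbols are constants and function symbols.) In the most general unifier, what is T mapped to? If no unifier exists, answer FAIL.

Decompose q/1: op(Q,op(op(Q,nil),op(unit,k))) ≐ op(unit,T).
Decompose op/2: Q ≐ unit,  op(op(Q,nil),op(unit,k)) ≐ T.
Bind Q := unit; substituting into the remaining equation gives: op(op(unit,nil),op(unit,k)) ≐ T.
Bind T := op(op(unit,nil),op(unit,k)).
MGU = { Q ↦ unit, T ↦ op(op(unit,nil),op(unit,k)) }, so T ↦ op(op(unit,nil),op(unit,k)).

op(op(unit,nil),op(unit,k))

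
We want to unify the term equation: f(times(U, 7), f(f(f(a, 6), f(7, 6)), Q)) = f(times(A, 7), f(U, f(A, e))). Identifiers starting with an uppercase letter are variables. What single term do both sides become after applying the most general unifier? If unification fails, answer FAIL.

f(times(f(f(a, 6), f(7, 6)), 7), f(f(f(a, 6), f(7, 6)), f(f(f(a, 6), f(7, 6)), e)))

Decompose f/2: times(U, 7) = times(A, 7),  f(f(f(a, 6), f(7, 6)), Q) = f(U, f(A, e)).
Decompose times/2: U = A,  7 = 7.
Bind U := A; substituting into the one remaining equation that mentions U gives: f(f(f(a, 6), f(7, 6)), Q) = f(A, f(A, e)).
Delete trivial equation 7 = 7.
Decompose f/2: f(f(a, 6), f(7, 6)) = A,  Q = f(A, e).
Bind A := f(f(a, 6), f(7, 6)); substituting into the remaining equation gives: Q = f(f(f(a, 6), f(7, 6)), e). Substituting into the earlier binding gives U := f(f(a, 6), f(7, 6)).
Bind Q := f(f(f(a, 6), f(7, 6)), e).
Applying the MGU to either side gives f(times(f(f(a, 6), f(7, 6)), 7), f(f(f(a, 6), f(7, 6)), f(f(f(a, 6), f(7, 6)), e))).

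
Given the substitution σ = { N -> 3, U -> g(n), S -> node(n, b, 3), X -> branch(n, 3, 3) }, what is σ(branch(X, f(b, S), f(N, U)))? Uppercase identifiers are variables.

branch(branch(n, 3, 3), f(b, node(n, b, 3)), f(3, g(n)))

Replace each occurrence of N with 3.
Replace each occurrence of U with g(n).
Replace each occurrence of S with node(n, b, 3).
Replace each occurrence of X with branch(n, 3, 3).
Result: branch(branch(n, 3, 3), f(b, node(n, b, 3)), f(3, g(n))).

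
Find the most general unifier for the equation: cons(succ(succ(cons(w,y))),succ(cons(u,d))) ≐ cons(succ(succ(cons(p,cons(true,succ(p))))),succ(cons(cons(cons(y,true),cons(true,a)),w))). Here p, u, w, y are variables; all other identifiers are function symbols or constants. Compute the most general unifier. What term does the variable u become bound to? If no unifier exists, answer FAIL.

Decompose cons/2: succ(succ(cons(w,y))) ≐ succ(succ(cons(p,cons(true,succ(p))))),  succ(cons(u,d)) ≐ succ(cons(cons(cons(y,true),cons(true,a)),w)).
Decompose succ/1: succ(cons(w,y)) ≐ succ(cons(p,cons(true,succ(p)))).
Decompose succ/1: cons(w,y) ≐ cons(p,cons(true,succ(p))).
Decompose cons/2: w ≐ p,  y ≐ cons(true,succ(p)).
Bind w := p; substituting into the one remaining equation that mentions w gives: succ(cons(u,d)) ≐ succ(cons(cons(cons(y,true),cons(true,a)),p)).
Bind y := cons(true,succ(p)); substituting into the remaining equation gives: succ(cons(u,d)) ≐ succ(cons(cons(cons(cons(true,succ(p)),true),cons(true,a)),p)).
Decompose succ/1: cons(u,d) ≐ cons(cons(cons(cons(true,succ(p)),true),cons(true,a)),p).
Decompose cons/2: u ≐ cons(cons(cons(true,succ(p)),true),cons(true,a)),  d ≐ p.
Bind u := cons(cons(cons(true,succ(p)),true),cons(true,a)); no other remaining equation mentions u.
Bind p := d. Substituting into the earlier bindings gives w := d, y := cons(true,succ(d)), u := cons(cons(cons(true,succ(d)),true),cons(true,a)).
MGU = { w ↦ d, y ↦ cons(true,succ(d)), u ↦ cons(cons(cons(true,succ(d)),true),cons(true,a)), p ↦ d }, so u ↦ cons(cons(cons(true,succ(d)),true),cons(true,a)).

cons(cons(cons(true,succ(d)),true),cons(true,a))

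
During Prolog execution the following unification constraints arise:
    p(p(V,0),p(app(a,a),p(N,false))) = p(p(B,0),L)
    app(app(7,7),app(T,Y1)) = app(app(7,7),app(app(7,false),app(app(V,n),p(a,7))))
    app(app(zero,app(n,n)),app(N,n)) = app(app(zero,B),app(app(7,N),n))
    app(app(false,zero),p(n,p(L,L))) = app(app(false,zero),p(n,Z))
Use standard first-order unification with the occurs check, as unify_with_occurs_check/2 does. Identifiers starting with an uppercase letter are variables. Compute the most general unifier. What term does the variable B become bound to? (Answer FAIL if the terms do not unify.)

FAIL

Decompose p/2: p(V,0) = p(B,0),  p(app(a,a),p(N,false)) = L.
Decompose p/2: V = B,  0 = 0.
Bind V := B; substituting into the one remaining equation that mentions V gives: app(app(7,7),app(T,Y1)) = app(app(7,7),app(app(7,false),app(app(B,n),p(a,7)))).
Delete trivial equation 0 = 0.
Bind L := p(app(a,a),p(N,false)); substituting into the one remaining equation that mentions L gives: app(app(false,zero),p(n,p(p(app(a,a),p(N,false)),p(app(a,a),p(N,false))))) = app(app(false,zero),p(n,Z)).
Decompose app/2: app(7,7) = app(7,7),  app(T,Y1) = app(app(7,false),app(app(B,n),p(a,7))).
Delete trivial equation app(7,7) = app(7,7).
Decompose app/2: T = app(7,false),  Y1 = app(app(B,n),p(a,7)).
Bind T := app(7,false); no other remaining equation mentions T.
Bind Y1 := app(app(B,n),p(a,7)); no other remaining equation mentions Y1.
Decompose app/2: app(zero,app(n,n)) = app(zero,B),  app(N,n) = app(app(7,N),n).
Decompose app/2: zero = zero,  app(n,n) = B.
Delete trivial equation zero = zero.
Bind B := app(n,n); no other remaining equation mentions B. Substituting into the earlier bindings gives V := app(n,n), Y1 := app(app(app(n,n),n),p(a,7)).
Decompose app/2: N = app(7,N),  n = n.
Occurs check fails: N occurs in app(7,N); the equation N = app(7,N) has no finite solution.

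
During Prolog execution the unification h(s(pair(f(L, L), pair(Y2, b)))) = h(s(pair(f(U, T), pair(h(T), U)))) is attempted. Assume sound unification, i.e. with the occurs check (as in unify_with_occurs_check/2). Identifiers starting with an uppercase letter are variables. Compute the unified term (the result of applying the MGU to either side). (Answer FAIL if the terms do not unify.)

h(s(pair(f(b, b), pair(h(b), b))))

Decompose h/1: s(pair(f(L, L), pair(Y2, b))) = s(pair(f(U, T), pair(h(T), U))).
Decompose s/1: pair(f(L, L), pair(Y2, b)) = pair(f(U, T), pair(h(T), U)).
Decompose pair/2: f(L, L) = f(U, T),  pair(Y2, b) = pair(h(T), U).
Decompose f/2: L = U,  L = T.
Bind L := U; substituting into the one remaining equation that mentions L gives: U = T.
Bind U := T; substituting into the remaining equation gives: pair(Y2, b) = pair(h(T), T). Substituting into the earlier binding gives L := T.
Decompose pair/2: Y2 = h(T),  b = T.
Bind Y2 := h(T); no other remaining equation mentions Y2.
Bind T := b. Substituting into the earlier bindings gives L := b, U := b, Y2 := h(b).
Applying the MGU to either side gives h(s(pair(f(b, b), pair(h(b), b)))).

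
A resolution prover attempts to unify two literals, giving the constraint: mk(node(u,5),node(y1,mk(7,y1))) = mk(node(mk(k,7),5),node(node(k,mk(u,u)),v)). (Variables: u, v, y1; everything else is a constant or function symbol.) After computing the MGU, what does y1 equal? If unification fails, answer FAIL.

node(k,mk(mk(k,7),mk(k,7)))

Decompose mk/2: node(u,5) = node(mk(k,7),5),  node(y1,mk(7,y1)) = node(node(k,mk(u,u)),v).
Decompose node/2: u = mk(k,7),  5 = 5.
Bind u := mk(k,7); substituting into the one remaining equation that mentions u gives: node(y1,mk(7,y1)) = node(node(k,mk(mk(k,7),mk(k,7))),v).
Delete trivial equation 5 = 5.
Decompose node/2: y1 = node(k,mk(mk(k,7),mk(k,7))),  mk(7,y1) = v.
Bind y1 := node(k,mk(mk(k,7),mk(k,7))); substituting into the remaining equation gives: mk(7,node(k,mk(mk(k,7),mk(k,7)))) = v.
Bind v := mk(7,node(k,mk(mk(k,7),mk(k,7)))).
MGU = { u -> mk(k,7), y1 -> node(k,mk(mk(k,7),mk(k,7))), v -> mk(7,node(k,mk(mk(k,7),mk(k,7)))) }, so y1 -> node(k,mk(mk(k,7),mk(k,7))).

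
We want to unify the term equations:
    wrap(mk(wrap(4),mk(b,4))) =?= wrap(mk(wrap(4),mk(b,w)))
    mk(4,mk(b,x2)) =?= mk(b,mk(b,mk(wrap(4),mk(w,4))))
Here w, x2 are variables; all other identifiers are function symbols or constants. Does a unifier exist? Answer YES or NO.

NO

Decompose wrap/1: mk(wrap(4),mk(b,4)) =?= mk(wrap(4),mk(b,w)).
Decompose mk/2: wrap(4) =?= wrap(4),  mk(b,4) =?= mk(b,w).
Delete trivial equation wrap(4) =?= wrap(4).
Decompose mk/2: b =?= b,  4 =?= w.
Delete trivial equation b =?= b.
Bind w := 4; substituting into the remaining equation gives: mk(4,mk(b,x2)) =?= mk(b,mk(b,mk(wrap(4),mk(4,4)))).
Decompose mk/2: 4 =?= b,  mk(b,x2) =?= mk(b,mk(wrap(4),mk(4,4))).
Clash: constants 4 and b differ; no unifier exists.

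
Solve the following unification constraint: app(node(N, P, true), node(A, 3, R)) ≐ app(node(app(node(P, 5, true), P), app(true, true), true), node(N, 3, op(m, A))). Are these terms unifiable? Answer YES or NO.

Decompose app/2: node(N, P, true) ≐ node(app(node(P, 5, true), P), app(true, true), true),  node(A, 3, R) ≐ node(N, 3, op(m, A)).
Decompose node/3: N ≐ app(node(P, 5, true), P),  P ≐ app(true, true),  true ≐ true.
Bind N := app(node(P, 5, true), P); substituting into the one remaining equation that mentions N gives: node(A, 3, R) ≐ node(app(node(P, 5, true), P), 3, op(m, A)).
Bind P := app(true, true); substituting into the one remaining equation that mentions P gives: node(A, 3, R) ≐ node(app(node(app(true, true), 5, true), app(true, true)), 3, op(m, A)). Substituting into the earlier binding gives N := app(node(app(true, true), 5, true), app(true, true)).
Delete trivial equation true ≐ true.
Decompose node/3: A ≐ app(node(app(true, true), 5, true), app(true, true)),  3 ≐ 3,  R ≐ op(m, A).
Bind A := app(node(app(true, true), 5, true), app(true, true)); substituting into the one remaining equation that mentions A gives: R ≐ op(m, app(node(app(true, true), 5, true), app(true, true))).
Delete trivial equation 3 ≐ 3.
Bind R := op(m, app(node(app(true, true), 5, true), app(true, true))).
No equations remain and no clash or occurs-check failure arose, so a unifier exists.

YES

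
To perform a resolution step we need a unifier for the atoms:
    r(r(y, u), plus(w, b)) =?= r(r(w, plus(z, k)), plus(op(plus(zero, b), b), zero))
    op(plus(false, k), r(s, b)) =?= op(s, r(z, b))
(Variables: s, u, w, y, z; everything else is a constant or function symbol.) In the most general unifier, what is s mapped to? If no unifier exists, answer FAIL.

Decompose r/2: r(y, u) =?= r(w, plus(z, k)),  plus(w, b) =?= plus(op(plus(zero, b), b), zero).
Decompose r/2: y =?= w,  u =?= plus(z, k).
Bind y := w; no other remaining equation mentions y.
Bind u := plus(z, k); no other remaining equation mentions u.
Decompose plus/2: w =?= op(plus(zero, b), b),  b =?= zero.
Bind w := op(plus(zero, b), b); no other remaining equation mentions w. Substituting into the earlier binding gives y := op(plus(zero, b), b).
Clash: constants b and zero differ; no unifier exists.

FAIL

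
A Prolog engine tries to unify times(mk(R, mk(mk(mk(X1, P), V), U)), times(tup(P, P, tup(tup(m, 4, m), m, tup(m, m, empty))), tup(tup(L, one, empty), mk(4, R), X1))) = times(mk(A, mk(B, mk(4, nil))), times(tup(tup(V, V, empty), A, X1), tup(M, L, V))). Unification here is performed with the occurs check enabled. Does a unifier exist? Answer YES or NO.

YES

Decompose times/2: mk(R, mk(mk(mk(X1, P), V), U)) = mk(A, mk(B, mk(4, nil))),  times(tup(P, P, tup(tup(m, 4, m), m, tup(m, m, empty))), tup(tup(L, one, empty), mk(4, R), X1)) = times(tup(tup(V, V, empty), A, X1), tup(M, L, V)).
Decompose mk/2: R = A,  mk(mk(mk(X1, P), V), U) = mk(B, mk(4, nil)).
Bind R := A; substituting into the one remaining equation that mentions R gives: times(tup(P, P, tup(tup(m, 4, m), m, tup(m, m, empty))), tup(tup(L, one, empty), mk(4, A), X1)) = times(tup(tup(V, V, empty), A, X1), tup(M, L, V)).
Decompose mk/2: mk(mk(X1, P), V) = B,  U = mk(4, nil).
Bind B := mk(mk(X1, P), V); no other remaining equation mentions B.
Bind U := mk(4, nil); no other remaining equation mentions U.
Decompose times/2: tup(P, P, tup(tup(m, 4, m), m, tup(m, m, empty))) = tup(tup(V, V, empty), A, X1),  tup(tup(L, one, empty), mk(4, A), X1) = tup(M, L, V).
Decompose tup/3: P = tup(V, V, empty),  P = A,  tup(tup(m, 4, m), m, tup(m, m, empty)) = X1.
Bind P := tup(V, V, empty); substituting into the one remaining equation that mentions P gives: tup(V, V, empty) = A. Substituting into the earlier binding gives B := mk(mk(X1, tup(V, V, empty)), V).
Bind A := tup(V, V, empty); substituting into the one remaining equation that mentions A gives: tup(tup(L, one, empty), mk(4, tup(V, V, empty)), X1) = tup(M, L, V). Substituting into the earlier binding gives R := tup(V, V, empty).
Bind X1 := tup(tup(m, 4, m), m, tup(m, m, empty)); substituting into the remaining equation gives: tup(tup(L, one, empty), mk(4, tup(V, V, empty)), tup(tup(m, 4, m), m, tup(m, m, empty))) = tup(M, L, V). Substituting into the earlier binding gives B := mk(mk(tup(tup(m, 4, m), m, tup(m, m, empty)), tup(V, V, empty)), V).
Decompose tup/3: tup(L, one, empty) = M,  mk(4, tup(V, V, empty)) = L,  tup(tup(m, 4, m), m, tup(m, m, empty)) = V.
Bind M := tup(L, one, empty); no other remaining equation mentions M.
Bind L := mk(4, tup(V, V, empty)); no other remaining equation mentions L. Substituting into the earlier binding gives M := tup(mk(4, tup(V, V, empty)), one, empty).
Bind V := tup(tup(m, 4, m), m, tup(m, m, empty)). Substituting into the earlier bindings gives R := tup(tup(tup(m, 4, m), m, tup(m, m, empty)), tup(tup(m, 4, m), m, tup(m, m, empty)), empty), B := mk(mk(tup(tup(m, 4, m), m, tup(m, m, empty)), tup(tup(tup(m, 4, m), m, tup(m, m, empty)), tup(tup(m, 4, m), m, tup(m, m, empty)), empty)), tup(tup(m, 4, m), m, tup(m, m, empty))), P := tup(tup(tup(m, 4, m), m, tup(m, m, empty)), tup(tup(m, 4, m), m, tup(m, m, empty)), empty), A := tup(tup(tup(m, 4, m), m, tup(m, m, empty)), tup(tup(m, 4, m), m, tup(m, m, empty)), empty), M := tup(mk(4, tup(tup(tup(m, 4, m), m, tup(m, m, empty)), tup(tup(m, 4, m), m, tup(m, m, empty)), empty)), one, empty), L := mk(4, tup(tup(tup(m, 4, m), m, tup(m, m, empty)), tup(tup(m, 4, m), m, tup(m, m, empty)), empty)).
No equations remain and no clash or occurs-check failure arose, so a unifier exists.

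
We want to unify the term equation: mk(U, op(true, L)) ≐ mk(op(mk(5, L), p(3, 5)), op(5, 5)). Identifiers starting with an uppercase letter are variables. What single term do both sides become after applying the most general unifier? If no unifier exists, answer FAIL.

FAIL

Decompose mk/2: U ≐ op(mk(5, L), p(3, 5)),  op(true, L) ≐ op(5, 5).
Bind U := op(mk(5, L), p(3, 5)); no other remaining equation mentions U.
Decompose op/2: true ≐ 5,  L ≐ 5.
Clash: constants true and 5 differ; no unifier exists.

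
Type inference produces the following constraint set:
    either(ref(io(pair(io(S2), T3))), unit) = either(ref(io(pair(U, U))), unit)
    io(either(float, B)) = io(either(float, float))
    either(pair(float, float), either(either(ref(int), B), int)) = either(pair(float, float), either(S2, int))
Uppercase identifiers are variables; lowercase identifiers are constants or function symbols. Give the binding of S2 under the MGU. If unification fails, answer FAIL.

either(ref(int), float)

Decompose either/2: ref(io(pair(io(S2), T3))) = ref(io(pair(U, U))),  unit = unit.
Decompose ref/1: io(pair(io(S2), T3)) = io(pair(U, U)).
Decompose io/1: pair(io(S2), T3) = pair(U, U).
Decompose pair/2: io(S2) = U,  T3 = U.
Bind U := io(S2); substituting into the one remaining equation that mentions U gives: T3 = io(S2).
Bind T3 := io(S2); no other remaining equation mentions T3.
Delete trivial equation unit = unit.
Decompose io/1: either(float, B) = either(float, float).
Decompose either/2: float = float,  B = float.
Delete trivial equation float = float.
Bind B := float; substituting into the remaining equation gives: either(pair(float, float), either(either(ref(int), float), int)) = either(pair(float, float), either(S2, int)).
Decompose either/2: pair(float, float) = pair(float, float),  either(either(ref(int), float), int) = either(S2, int).
Delete trivial equation pair(float, float) = pair(float, float).
Decompose either/2: either(ref(int), float) = S2,  int = int.
Bind S2 := either(ref(int), float); no other remaining equation mentions S2. Substituting into the earlier bindings gives U := io(either(ref(int), float)), T3 := io(either(ref(int), float)).
Delete trivial equation int = int.
MGU = { U ↦ io(either(ref(int), float)), T3 ↦ io(either(ref(int), float)), B ↦ float, S2 ↦ either(ref(int), float) }, so S2 ↦ either(ref(int), float).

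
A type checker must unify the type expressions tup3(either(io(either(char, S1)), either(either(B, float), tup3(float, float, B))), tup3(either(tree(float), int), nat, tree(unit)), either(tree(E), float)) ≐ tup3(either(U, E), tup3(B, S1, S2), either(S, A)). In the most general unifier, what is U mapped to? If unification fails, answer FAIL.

Decompose tup3/3: either(io(either(char, S1)), either(either(B, float), tup3(float, float, B))) ≐ either(U, E),  tup3(either(tree(float), int), nat, tree(unit)) ≐ tup3(B, S1, S2),  either(tree(E), float) ≐ either(S, A).
Decompose either/2: io(either(char, S1)) ≐ U,  either(either(B, float), tup3(float, float, B)) ≐ E.
Bind U := io(either(char, S1)); no other remaining equation mentions U.
Bind E := either(either(B, float), tup3(float, float, B)); substituting into the one remaining equation that mentions E gives: either(tree(either(either(B, float), tup3(float, float, B))), float) ≐ either(S, A).
Decompose tup3/3: either(tree(float), int) ≐ B,  nat ≐ S1,  tree(unit) ≐ S2.
Bind B := either(tree(float), int); substituting into the one remaining equation that mentions B gives: either(tree(either(either(either(tree(float), int), float), tup3(float, float, either(tree(float), int)))), float) ≐ either(S, A). Substituting into the earlier binding gives E := either(either(either(tree(float), int), float), tup3(float, float, either(tree(float), int))).
Bind S1 := nat; no other remaining equation mentions S1. Substituting into the earlier binding gives U := io(either(char, nat)).
Bind S2 := tree(unit); no other remaining equation mentions S2.
Decompose either/2: tree(either(either(either(tree(float), int), float), tup3(float, float, either(tree(float), int)))) ≐ S,  float ≐ A.
Bind S := tree(either(either(either(tree(float), int), float), tup3(float, float, either(tree(float), int)))); no other remaining equation mentions S.
Bind A := float.
MGU = { U ↦ io(either(char, nat)), E ↦ either(either(either(tree(float), int), float), tup3(float, float, either(tree(float), int))), B ↦ either(tree(float), int), S1 ↦ nat, S2 ↦ tree(unit), S ↦ tree(either(either(either(tree(float), int), float), tup3(float, float, either(tree(float), int)))), A ↦ float }, so U ↦ io(either(char, nat)).

io(either(char, nat))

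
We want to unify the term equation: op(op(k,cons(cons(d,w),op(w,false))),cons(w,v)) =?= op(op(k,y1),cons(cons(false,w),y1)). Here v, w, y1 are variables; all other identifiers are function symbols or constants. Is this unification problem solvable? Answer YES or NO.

NO

Decompose op/2: op(k,cons(cons(d,w),op(w,false))) =?= op(k,y1),  cons(w,v) =?= cons(cons(false,w),y1).
Decompose op/2: k =?= k,  cons(cons(d,w),op(w,false)) =?= y1.
Delete trivial equation k =?= k.
Bind y1 := cons(cons(d,w),op(w,false)); substituting into the remaining equation gives: cons(w,v) =?= cons(cons(false,w),cons(cons(d,w),op(w,false))).
Decompose cons/2: w =?= cons(false,w),  v =?= cons(cons(d,w),op(w,false)).
Occurs check fails: w occurs in cons(false,w); the equation w =?= cons(false,w) has no finite solution.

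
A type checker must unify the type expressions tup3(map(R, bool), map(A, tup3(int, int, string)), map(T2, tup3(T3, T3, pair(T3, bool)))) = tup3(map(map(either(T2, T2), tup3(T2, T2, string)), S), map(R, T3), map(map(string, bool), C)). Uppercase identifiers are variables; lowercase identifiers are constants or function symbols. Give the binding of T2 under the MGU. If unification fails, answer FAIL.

map(string, bool)

Decompose tup3/3: map(R, bool) = map(map(either(T2, T2), tup3(T2, T2, string)), S),  map(A, tup3(int, int, string)) = map(R, T3),  map(T2, tup3(T3, T3, pair(T3, bool))) = map(map(string, bool), C).
Decompose map/2: R = map(either(T2, T2), tup3(T2, T2, string)),  bool = S.
Bind R := map(either(T2, T2), tup3(T2, T2, string)); substituting into the one remaining equation that mentions R gives: map(A, tup3(int, int, string)) = map(map(either(T2, T2), tup3(T2, T2, string)), T3).
Bind S := bool; no other remaining equation mentions S.
Decompose map/2: A = map(either(T2, T2), tup3(T2, T2, string)),  tup3(int, int, string) = T3.
Bind A := map(either(T2, T2), tup3(T2, T2, string)); no other remaining equation mentions A.
Bind T3 := tup3(int, int, string); substituting into the remaining equation gives: map(T2, tup3(tup3(int, int, string), tup3(int, int, string), pair(tup3(int, int, string), bool))) = map(map(string, bool), C).
Decompose map/2: T2 = map(string, bool),  tup3(tup3(int, int, string), tup3(int, int, string), pair(tup3(int, int, string), bool)) = C.
Bind T2 := map(string, bool); no other remaining equation mentions T2. Substituting into the earlier bindings gives R := map(either(map(string, bool), map(string, bool)), tup3(map(string, bool), map(string, bool), string)), A := map(either(map(string, bool), map(string, bool)), tup3(map(string, bool), map(string, bool), string)).
Bind C := tup3(tup3(int, int, string), tup3(int, int, string), pair(tup3(int, int, string), bool)).
MGU = { R -> map(either(map(string, bool), map(string, bool)), tup3(map(string, bool), map(string, bool), string)), S -> bool, A -> map(either(map(string, bool), map(string, bool)), tup3(map(string, bool), map(string, bool), string)), T3 -> tup3(int, int, string), T2 -> map(string, bool), C -> tup3(tup3(int, int, string), tup3(int, int, string), pair(tup3(int, int, string), bool)) }, so T2 -> map(string, bool).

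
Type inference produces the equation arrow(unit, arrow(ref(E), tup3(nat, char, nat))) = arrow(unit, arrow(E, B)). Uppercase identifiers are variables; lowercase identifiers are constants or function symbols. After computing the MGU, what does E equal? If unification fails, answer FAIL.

FAIL

Decompose arrow/2: unit = unit,  arrow(ref(E), tup3(nat, char, nat)) = arrow(E, B).
Delete trivial equation unit = unit.
Decompose arrow/2: ref(E) = E,  tup3(nat, char, nat) = B.
Occurs check fails: E occurs in ref(E); the equation E = ref(E) has no finite solution.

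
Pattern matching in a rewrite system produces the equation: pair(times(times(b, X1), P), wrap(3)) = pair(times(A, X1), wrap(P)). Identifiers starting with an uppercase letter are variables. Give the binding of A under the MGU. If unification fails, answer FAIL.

times(b, 3)

Decompose pair/2: times(times(b, X1), P) = times(A, X1),  wrap(3) = wrap(P).
Decompose times/2: times(b, X1) = A,  P = X1.
Bind A := times(b, X1); no other remaining equation mentions A.
Bind P := X1; substituting into the remaining equation gives: wrap(3) = wrap(X1).
Decompose wrap/1: 3 = X1.
Bind X1 := 3. Substituting into the earlier bindings gives A := times(b, 3), P := 3.
MGU = { A ↦ times(b, 3), P ↦ 3, X1 ↦ 3 }, so A ↦ times(b, 3).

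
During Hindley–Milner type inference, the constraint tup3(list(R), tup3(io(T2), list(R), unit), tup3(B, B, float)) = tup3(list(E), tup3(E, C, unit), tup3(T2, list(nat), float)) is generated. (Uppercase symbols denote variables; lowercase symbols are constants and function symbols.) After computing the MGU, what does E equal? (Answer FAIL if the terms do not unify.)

Decompose tup3/3: list(R) = list(E),  tup3(io(T2), list(R), unit) = tup3(E, C, unit),  tup3(B, B, float) = tup3(T2, list(nat), float).
Decompose list/1: R = E.
Bind R := E; substituting into the one remaining equation that mentions R gives: tup3(io(T2), list(E), unit) = tup3(E, C, unit).
Decompose tup3/3: io(T2) = E,  list(E) = C,  unit = unit.
Bind E := io(T2); substituting into the one remaining equation that mentions E gives: list(io(T2)) = C. Substituting into the earlier binding gives R := io(T2).
Bind C := list(io(T2)); no other remaining equation mentions C.
Delete trivial equation unit = unit.
Decompose tup3/3: B = T2,  B = list(nat),  float = float.
Bind B := T2; substituting into the one remaining equation that mentions B gives: T2 = list(nat).
Bind T2 := list(nat); no other remaining equation mentions T2. Substituting into the earlier bindings gives R := io(list(nat)), E := io(list(nat)), C := list(io(list(nat))), B := list(nat).
Delete trivial equation float = float.
MGU = { R ↦ io(list(nat)), E ↦ io(list(nat)), C ↦ list(io(list(nat))), B ↦ list(nat), T2 ↦ list(nat) }, so E ↦ io(list(nat)).

io(list(nat))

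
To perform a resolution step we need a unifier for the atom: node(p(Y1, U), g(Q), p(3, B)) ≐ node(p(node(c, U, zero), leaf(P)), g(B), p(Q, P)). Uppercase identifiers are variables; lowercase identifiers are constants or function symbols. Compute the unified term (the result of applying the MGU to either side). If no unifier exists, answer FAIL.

Decompose node/3: p(Y1, U) ≐ p(node(c, U, zero), leaf(P)),  g(Q) ≐ g(B),  p(3, B) ≐ p(Q, P).
Decompose p/2: Y1 ≐ node(c, U, zero),  U ≐ leaf(P).
Bind Y1 := node(c, U, zero); no other remaining equation mentions Y1.
Bind U := leaf(P); no other remaining equation mentions U. Substituting into the earlier binding gives Y1 := node(c, leaf(P), zero).
Decompose g/1: Q ≐ B.
Bind Q := B; substituting into the remaining equation gives: p(3, B) ≐ p(B, P).
Decompose p/2: 3 ≐ B,  B ≐ P.
Bind B := 3; substituting into the remaining equation gives: 3 ≐ P. Substituting into the earlier binding gives Q := 3.
Bind P := 3. Substituting into the earlier bindings gives Y1 := node(c, leaf(3), zero), U := leaf(3).
Applying the MGU to either side gives node(p(node(c, leaf(3), zero), leaf(3)), g(3), p(3, 3)).

node(p(node(c, leaf(3), zero), leaf(3)), g(3), p(3, 3))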